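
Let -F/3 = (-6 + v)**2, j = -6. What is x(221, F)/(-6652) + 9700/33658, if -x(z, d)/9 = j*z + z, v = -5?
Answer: -135102205/111946508 ≈ -1.2068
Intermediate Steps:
F = -363 (F = -3*(-6 - 5)**2 = -3*(-11)**2 = -3*121 = -363)
x(z, d) = 45*z (x(z, d) = -9*(-6*z + z) = -(-45)*z = 45*z)
x(221, F)/(-6652) + 9700/33658 = (45*221)/(-6652) + 9700/33658 = 9945*(-1/6652) + 9700*(1/33658) = -9945/6652 + 4850/16829 = -135102205/111946508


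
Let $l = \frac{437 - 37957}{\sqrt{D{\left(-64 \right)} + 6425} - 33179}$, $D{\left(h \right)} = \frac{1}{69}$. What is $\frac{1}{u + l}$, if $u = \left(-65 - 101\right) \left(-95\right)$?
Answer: $\frac{119794250779183}{1889290803202086710} - \frac{31892 \sqrt{105846}}{944645401601043355} \approx 6.3407 \cdot 10^{-5}$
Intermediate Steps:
$u = 15770$ ($u = \left(-166\right) \left(-95\right) = 15770$)
$D{\left(h \right)} = \frac{1}{69}$
$l = - \frac{37520}{-33179 + \frac{17 \sqrt{105846}}{69}}$ ($l = \frac{437 - 37957}{\sqrt{\frac{1}{69} + 6425} - 33179} = - \frac{37520}{\sqrt{\frac{443326}{69}} - 33179} = - \frac{37520}{\frac{17 \sqrt{105846}}{69} - 33179} = - \frac{37520}{-33179 + \frac{17 \sqrt{105846}}{69}} \approx 1.1336$)
$\frac{1}{u + l} = \frac{1}{15770 + \left(\frac{85896449520}{75957933503} + \frac{637840 \sqrt{105846}}{75957933503}\right)} = \frac{1}{\frac{1197942507791830}{75957933503} + \frac{637840 \sqrt{105846}}{75957933503}}$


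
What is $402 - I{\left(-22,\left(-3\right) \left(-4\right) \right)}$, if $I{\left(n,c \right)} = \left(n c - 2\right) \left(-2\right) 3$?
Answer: $-1194$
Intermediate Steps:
$I{\left(n,c \right)} = 12 - 6 c n$ ($I{\left(n,c \right)} = \left(c n - 2\right) \left(-2\right) 3 = \left(-2 + c n\right) \left(-2\right) 3 = \left(4 - 2 c n\right) 3 = 12 - 6 c n$)
$402 - I{\left(-22,\left(-3\right) \left(-4\right) \right)} = 402 - \left(12 - 6 \left(\left(-3\right) \left(-4\right)\right) \left(-22\right)\right) = 402 - \left(12 - 72 \left(-22\right)\right) = 402 - \left(12 + 1584\right) = 402 - 1596 = -1194$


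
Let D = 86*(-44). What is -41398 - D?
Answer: -37614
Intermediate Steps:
D = -3784
-41398 - D = -41398 - 1*(-3784) = -41398 + 3784 = -37614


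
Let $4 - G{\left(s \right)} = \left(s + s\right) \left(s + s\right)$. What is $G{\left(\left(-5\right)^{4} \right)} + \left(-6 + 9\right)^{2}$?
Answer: $-1562487$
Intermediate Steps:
$G{\left(s \right)} = 4 - 4 s^{2}$ ($G{\left(s \right)} = 4 - \left(s + s\right) \left(s + s\right) = 4 - 2 s 2 s = 4 - 4 s^{2}$)
$G{\left(\left(-5\right)^{4} \right)} + \left(-6 + 9\right)^{2} = \left(4 - 4 \left(\left(-5\right)^{4}\right)^{2}\right) + \left(-6 + 9\right)^{2} = \left(4 - 4 \cdot 625^{2}\right) + 3^{2} = \left(4 - 1562500\right) + 9 = -1562496 + 9 = -1562487$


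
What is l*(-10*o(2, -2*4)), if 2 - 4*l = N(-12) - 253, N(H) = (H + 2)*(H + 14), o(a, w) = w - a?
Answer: 6875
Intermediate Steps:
N(H) = (2 + H)*(14 + H)
l = 275/4 (l = 1/2 - ((28 + (-12)**2 + 16*(-12)) - 253)/4 = 1/2 - ((28 + 144 - 192) - 253)/4 = 1/2 - (-20 - 253)/4 = 1/2 - 1/4*(-273) = 1/2 + 273/4 = 275/4 ≈ 68.750)
l*(-10*o(2, -2*4)) = 275*(-10*(-2*4 - 1*2))/4 = 275*(-10*(-8 - 2))/4 = 275*(-10*(-10))/4 = (275/4)*100 = 6875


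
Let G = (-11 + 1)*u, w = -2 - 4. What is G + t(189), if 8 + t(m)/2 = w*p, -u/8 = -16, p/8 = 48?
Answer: -5904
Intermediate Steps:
p = 384 (p = 8*48 = 384)
w = -6
u = 128 (u = -8*(-16) = 128)
t(m) = -4624 (t(m) = -16 + 2*(-6*384) = -16 + 2*(-2304) = -16 - 4608 = -4624)
G = -1280 (G = (-11 + 1)*128 = -10*128 = -1280)
G + t(189) = -1280 - 4624 = -5904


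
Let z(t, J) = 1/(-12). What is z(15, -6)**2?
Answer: 1/144 ≈ 0.0069444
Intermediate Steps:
z(t, J) = -1/12
z(15, -6)**2 = (-1/12)**2 = 1/144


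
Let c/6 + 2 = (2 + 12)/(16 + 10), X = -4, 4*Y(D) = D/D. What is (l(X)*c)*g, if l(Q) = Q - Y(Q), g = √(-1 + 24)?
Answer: 969*√23/26 ≈ 178.74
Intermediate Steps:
Y(D) = ¼ (Y(D) = (D/D)/4 = (¼)*1 = ¼)
c = -114/13 (c = -12 + 6*((2 + 12)/(16 + 10)) = -12 + 6*(14/26) = -12 + 6*(14*(1/26)) = -12 + 6*(7/13) = -12 + 42/13 = -114/13 ≈ -8.7692)
g = √23 ≈ 4.7958
l(Q) = -¼ + Q (l(Q) = Q - 1*¼ = Q - ¼ = -¼ + Q)
(l(X)*c)*g = ((-¼ - 4)*(-114/13))*√23 = (-17/4*(-114/13))*√23 = 969*√23/26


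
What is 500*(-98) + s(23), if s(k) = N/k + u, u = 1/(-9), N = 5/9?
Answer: -1127002/23 ≈ -49000.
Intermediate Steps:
N = 5/9 (N = 5*(⅑) = 5/9 ≈ 0.55556)
u = -⅑ (u = 1*(-⅑) = -⅑ ≈ -0.11111)
s(k) = -⅑ + 5/(9*k) (s(k) = 5/(9*k) - ⅑ = -⅑ + 5/(9*k))
500*(-98) + s(23) = 500*(-98) + (⅑)*(5 - 1*23)/23 = -49000 + (⅑)*(1/23)*(5 - 23) = -49000 + (⅑)*(1/23)*(-18) = -49000 - 2/23 = -1127002/23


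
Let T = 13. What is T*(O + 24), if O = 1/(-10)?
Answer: 3107/10 ≈ 310.70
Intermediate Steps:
O = -1/10 ≈ -0.10000
T*(O + 24) = 13*(-1/10 + 24) = 13*(239/10) = 3107/10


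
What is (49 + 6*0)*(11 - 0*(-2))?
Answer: 539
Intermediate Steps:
(49 + 6*0)*(11 - 0*(-2)) = (49 + 0)*(11 - 1*0) = 49*(11 + 0) = 49*11 = 539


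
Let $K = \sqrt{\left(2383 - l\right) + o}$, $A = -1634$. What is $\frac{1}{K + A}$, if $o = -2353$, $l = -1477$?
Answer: $- \frac{1634}{2668449} - \frac{\sqrt{1507}}{2668449} \approx -0.00062689$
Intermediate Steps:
$K = \sqrt{1507}$ ($K = \sqrt{\left(2383 - -1477\right) - 2353} = \sqrt{\left(2383 + 1477\right) - 2353} = \sqrt{3860 - 2353} = \sqrt{1507} \approx 38.82$)
$\frac{1}{K + A} = \frac{1}{\sqrt{1507} - 1634} = \frac{1}{-1634 + \sqrt{1507}}$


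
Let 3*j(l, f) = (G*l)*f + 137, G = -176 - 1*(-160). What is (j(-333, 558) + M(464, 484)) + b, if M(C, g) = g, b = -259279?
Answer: 2196776/3 ≈ 7.3226e+5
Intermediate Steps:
G = -16 (G = -176 + 160 = -16)
j(l, f) = 137/3 - 16*f*l/3 (j(l, f) = ((-16*l)*f + 137)/3 = (-16*f*l + 137)/3 = (137 - 16*f*l)/3 = 137/3 - 16*f*l/3)
(j(-333, 558) + M(464, 484)) + b = ((137/3 - 16/3*558*(-333)) + 484) - 259279 = ((137/3 + 991008) + 484) - 259279 = (2973161/3 + 484) - 259279 = 2974613/3 - 259279 = 2196776/3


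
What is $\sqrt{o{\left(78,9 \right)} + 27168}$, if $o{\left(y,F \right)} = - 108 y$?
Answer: $2 \sqrt{4686} \approx 136.91$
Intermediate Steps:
$\sqrt{o{\left(78,9 \right)} + 27168} = \sqrt{\left(-108\right) 78 + 27168} = \sqrt{-8424 + 27168} = \sqrt{18744} = 2 \sqrt{4686}$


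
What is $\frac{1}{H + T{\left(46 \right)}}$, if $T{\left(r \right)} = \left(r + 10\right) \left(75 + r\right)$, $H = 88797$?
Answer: $\frac{1}{95573} \approx 1.0463 \cdot 10^{-5}$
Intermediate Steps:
$T{\left(r \right)} = \left(10 + r\right) \left(75 + r\right)$
$\frac{1}{H + T{\left(46 \right)}} = \frac{1}{88797 + \left(750 + 46^{2} + 85 \cdot 46\right)} = \frac{1}{88797 + \left(750 + 2116 + 3910\right)} = \frac{1}{88797 + 6776} = \frac{1}{95573}$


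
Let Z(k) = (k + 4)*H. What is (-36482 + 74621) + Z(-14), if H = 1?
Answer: 38129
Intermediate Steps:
Z(k) = 4 + k (Z(k) = (k + 4)*1 = (4 + k)*1 = 4 + k)
(-36482 + 74621) + Z(-14) = (-36482 + 74621) + (4 - 14) = 38139 - 10 = 38129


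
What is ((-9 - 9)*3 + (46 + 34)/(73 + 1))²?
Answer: 3833764/1369 ≈ 2800.4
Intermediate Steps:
((-9 - 9)*3 + (46 + 34)/(73 + 1))² = (-18*3 + 80/74)² = (-54 + 80*(1/74))² = (-54 + 40/37)² = (-1958/37)² = 3833764/1369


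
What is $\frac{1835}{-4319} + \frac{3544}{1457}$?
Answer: $\frac{12632941}{6292783} \approx 2.0075$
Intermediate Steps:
$\frac{1835}{-4319} + \frac{3544}{1457} = 1835 \left(- \frac{1}{4319}\right) + 3544 \cdot \frac{1}{1457} = - \frac{1835}{4319} + \frac{3544}{1457} = \frac{12632941}{6292783}$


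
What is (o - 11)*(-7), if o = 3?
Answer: 56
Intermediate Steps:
(o - 11)*(-7) = (3 - 11)*(-7) = -8*(-7) = 56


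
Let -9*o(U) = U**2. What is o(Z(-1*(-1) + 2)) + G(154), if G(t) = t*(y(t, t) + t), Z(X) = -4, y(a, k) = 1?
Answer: 214814/9 ≈ 23868.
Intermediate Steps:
o(U) = -U**2/9
G(t) = t*(1 + t)
o(Z(-1*(-1) + 2)) + G(154) = -1/9*(-4)**2 + 154*(1 + 154) = -1/9*16 + 154*155 = -16/9 + 23870 = 214814/9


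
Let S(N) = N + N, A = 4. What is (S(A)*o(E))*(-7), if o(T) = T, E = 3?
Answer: -168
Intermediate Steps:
S(N) = 2*N
(S(A)*o(E))*(-7) = ((2*4)*3)*(-7) = (8*3)*(-7) = 24*(-7) = -168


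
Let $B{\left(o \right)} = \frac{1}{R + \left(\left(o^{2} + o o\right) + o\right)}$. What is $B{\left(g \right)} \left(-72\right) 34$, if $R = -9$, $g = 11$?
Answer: $- \frac{612}{61} \approx -10.033$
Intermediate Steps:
$B{\left(o \right)} = \frac{1}{-9 + o + 2 o^{2}}$ ($B{\left(o \right)} = \frac{1}{-9 + \left(\left(o^{2} + o o\right) + o\right)} = \frac{1}{-9 + \left(\left(o^{2} + o^{2}\right) + o\right)} = \frac{1}{-9 + \left(2 o^{2} + o\right)} = \frac{1}{-9 + \left(o + 2 o^{2}\right)} = \frac{1}{-9 + o + 2 o^{2}}$)
$B{\left(g \right)} \left(-72\right) 34 = \frac{1}{-9 + 11 + 2 \cdot 11^{2}} \left(-72\right) 34 = \frac{1}{-9 + 11 + 2 \cdot 121} \left(-72\right) 34 = \frac{1}{-9 + 11 + 242} \left(-72\right) 34 = \frac{1}{244} \left(-72\right) 34 = \left(- \frac{18}{61}\right) 34 = - \frac{612}{61}$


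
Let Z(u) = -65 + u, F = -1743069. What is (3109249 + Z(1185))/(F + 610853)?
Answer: -3110369/1132216 ≈ -2.7472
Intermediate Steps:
(3109249 + Z(1185))/(F + 610853) = (3109249 + (-65 + 1185))/(-1743069 + 610853) = (3109249 + 1120)/(-1132216) = 3110369*(-1/1132216) = -3110369/1132216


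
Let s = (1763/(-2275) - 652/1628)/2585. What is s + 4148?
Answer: 9928303798134/2393516125 ≈ 4148.0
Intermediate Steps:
s = -1088366/2393516125 (s = (1763*(-1/2275) - 652*1/1628)*(1/2585) = (-1763/2275 - 163/407)*(1/2585) = -1088366/925925*1/2585 = -1088366/2393516125 ≈ -0.00045471)
s + 4148 = -1088366/2393516125 + 4148 = 9928303798134/2393516125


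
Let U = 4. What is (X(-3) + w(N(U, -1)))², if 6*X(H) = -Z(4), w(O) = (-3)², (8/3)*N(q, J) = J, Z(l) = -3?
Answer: 361/4 ≈ 90.250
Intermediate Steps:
N(q, J) = 3*J/8
w(O) = 9
X(H) = ½ (X(H) = (-1*(-3))/6 = (⅙)*3 = ½)
(X(-3) + w(N(U, -1)))² = (½ + 9)² = (19/2)² = 361/4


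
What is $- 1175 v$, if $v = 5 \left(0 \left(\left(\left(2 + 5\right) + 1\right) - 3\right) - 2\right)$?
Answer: $11750$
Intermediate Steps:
$v = -10$ ($v = 5 \left(0 \left(\left(7 + 1\right) - 3\right) - 2\right) = 5 \left(0 \left(8 - 3\right) - 2\right) = 5 \left(0 \cdot 5 - 2\right) = 5 \left(0 - 2\right) = 5 \left(-2\right) = -10$)
$- 1175 v = \left(-1175\right) \left(-10\right) = 11750$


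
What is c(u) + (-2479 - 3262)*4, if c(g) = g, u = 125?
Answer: -22839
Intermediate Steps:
c(u) + (-2479 - 3262)*4 = 125 + (-2479 - 3262)*4 = 125 - 5741*4 = 125 - 22964 = -22839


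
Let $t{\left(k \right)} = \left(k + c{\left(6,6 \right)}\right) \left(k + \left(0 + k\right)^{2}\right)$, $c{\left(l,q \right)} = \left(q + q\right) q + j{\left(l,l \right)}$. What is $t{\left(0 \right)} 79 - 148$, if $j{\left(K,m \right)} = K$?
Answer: $-148$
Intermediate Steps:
$c{\left(l,q \right)} = l + 2 q^{2}$ ($c{\left(l,q \right)} = \left(q + q\right) q + l = 2 q q + l = 2 q^{2} + l = l + 2 q^{2}$)
$t{\left(k \right)} = \left(78 + k\right) \left(k + k^{2}\right)$ ($t{\left(k \right)} = \left(k + \left(6 + 2 \cdot 6^{2}\right)\right) \left(k + \left(0 + k\right)^{2}\right) = \left(k + \left(6 + 2 \cdot 36\right)\right) \left(k + k^{2}\right) = \left(k + \left(6 + 72\right)\right) \left(k + k^{2}\right) = \left(k + 78\right) \left(k + k^{2}\right) = \left(78 + k\right) \left(k + k^{2}\right)$)
$t{\left(0 \right)} 79 - 148 = 0 \left(78 + 0^{2} + 79 \cdot 0\right) 79 - 148 = 0 \left(78 + 0 + 0\right) 79 - 148 = 0 \cdot 78 \cdot 79 - 148 = 0 \cdot 79 - 148 = 0 - 148 = -148$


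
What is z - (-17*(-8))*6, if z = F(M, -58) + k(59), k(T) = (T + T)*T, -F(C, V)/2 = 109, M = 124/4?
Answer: 5928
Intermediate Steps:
M = 31 (M = 124*(¼) = 31)
F(C, V) = -218 (F(C, V) = -2*109 = -218)
k(T) = 2*T² (k(T) = (2*T)*T = 2*T²)
z = 6744 (z = -218 + 2*59² = -218 + 2*3481 = -218 + 6962 = 6744)
z - (-17*(-8))*6 = 6744 - (-17*(-8))*6 = 6744 - 136*6 = 6744 - 1*816 = 6744 - 816 = 5928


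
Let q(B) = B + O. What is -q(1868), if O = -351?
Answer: -1517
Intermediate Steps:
q(B) = -351 + B (q(B) = B - 351 = -351 + B)
-q(1868) = -(-351 + 1868) = -1*1517 = -1517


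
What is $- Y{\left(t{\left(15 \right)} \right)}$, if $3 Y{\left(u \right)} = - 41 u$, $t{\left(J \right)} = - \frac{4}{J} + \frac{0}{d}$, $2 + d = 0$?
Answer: $- \frac{164}{45} \approx -3.6444$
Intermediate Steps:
$d = -2$ ($d = -2 + 0 = -2$)
$t{\left(J \right)} = - \frac{4}{J}$ ($t{\left(J \right)} = - \frac{4}{J} + \frac{0}{-2} = - \frac{4}{J} + 0 \left(- \frac{1}{2}\right) = - \frac{4}{J} + 0 = - \frac{4}{J}$)
$Y{\left(u \right)} = - \frac{41 u}{3}$ ($Y{\left(u \right)} = \frac{\left(-41\right) u}{3} = - \frac{41 u}{3}$)
$- Y{\left(t{\left(15 \right)} \right)} = - \frac{\left(-41\right) \left(- \frac{4}{15}\right)}{3} = - \frac{\left(-41\right) \left(\left(-4\right) \frac{1}{15}\right)}{3} = - \frac{\left(-41\right) \left(-4\right)}{3 \cdot 15} = \left(-1\right) \frac{164}{45} = - \frac{164}{45}$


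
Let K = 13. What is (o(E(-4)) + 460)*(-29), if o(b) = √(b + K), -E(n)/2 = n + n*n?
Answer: -13340 - 29*I*√11 ≈ -13340.0 - 96.182*I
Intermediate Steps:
E(n) = -2*n - 2*n² (E(n) = -2*(n + n*n) = -2*(n + n²) = -2*n - 2*n²)
o(b) = √(13 + b) (o(b) = √(b + 13) = √(13 + b))
(o(E(-4)) + 460)*(-29) = (√(13 - 2*(-4)*(1 - 4)) + 460)*(-29) = (√(13 - 2*(-4)*(-3)) + 460)*(-29) = (√(13 - 24) + 460)*(-29) = (√(-11) + 460)*(-29) = (I*√11 + 460)*(-29) = (460 + I*√11)*(-29) = -13340 - 29*I*√11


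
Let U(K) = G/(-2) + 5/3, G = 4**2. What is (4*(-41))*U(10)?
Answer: 3116/3 ≈ 1038.7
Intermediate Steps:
G = 16
U(K) = -19/3 (U(K) = 16/(-2) + 5/3 = 16*(-1/2) + 5*(1/3) = -8 + 5/3 = -19/3)
(4*(-41))*U(10) = (4*(-41))*(-19/3) = -164*(-19/3) = 3116/3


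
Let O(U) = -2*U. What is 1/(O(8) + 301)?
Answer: 1/285 ≈ 0.0035088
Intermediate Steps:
1/(O(8) + 301) = 1/(-2*8 + 301) = 1/(-16 + 301) = 1/285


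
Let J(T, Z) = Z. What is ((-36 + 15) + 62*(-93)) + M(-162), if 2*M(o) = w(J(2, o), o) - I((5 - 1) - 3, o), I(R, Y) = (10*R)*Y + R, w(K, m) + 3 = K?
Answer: -5060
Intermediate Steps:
w(K, m) = -3 + K
I(R, Y) = R + 10*R*Y (I(R, Y) = 10*R*Y + R = R + 10*R*Y)
M(o) = -2 - 9*o/2 (M(o) = ((-3 + o) - ((5 - 1) - 3)*(1 + 10*o))/2 = ((-3 + o) - (4 - 3)*(1 + 10*o))/2 = ((-3 + o) - (1 + 10*o))/2 = ((-3 + o) + (-1 - 10*o))/2 = (-4 - 9*o)/2 = -2 - 9*o/2)
((-36 + 15) + 62*(-93)) + M(-162) = ((-36 + 15) + 62*(-93)) + (-2 - 9/2*(-162)) = (-21 - 5766) + (-2 + 729) = -5787 + 727 = -5060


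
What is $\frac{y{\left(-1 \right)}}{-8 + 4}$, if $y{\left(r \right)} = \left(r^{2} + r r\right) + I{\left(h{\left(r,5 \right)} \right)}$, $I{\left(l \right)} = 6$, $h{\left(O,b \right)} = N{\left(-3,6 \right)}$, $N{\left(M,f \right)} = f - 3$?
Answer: $-2$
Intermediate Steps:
$N{\left(M,f \right)} = -3 + f$
$h{\left(O,b \right)} = 3$ ($h{\left(O,b \right)} = -3 + 6 = 3$)
$y{\left(r \right)} = 6 + 2 r^{2}$ ($y{\left(r \right)} = \left(r^{2} + r r\right) + 6 = \left(r^{2} + r^{2}\right) + 6 = 2 r^{2} + 6 = 6 + 2 r^{2}$)
$\frac{y{\left(-1 \right)}}{-8 + 4} = \frac{6 + 2 \left(-1\right)^{2}}{-8 + 4} = \frac{6 + 2 \cdot 1}{-4} = - \frac{6 + 2}{4} = \left(- \frac{1}{4}\right) 8 = -2$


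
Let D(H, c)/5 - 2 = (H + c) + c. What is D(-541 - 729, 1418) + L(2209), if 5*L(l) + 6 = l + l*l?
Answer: 4921084/5 ≈ 9.8422e+5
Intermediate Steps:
L(l) = -6/5 + l/5 + l**2/5 (L(l) = -6/5 + (l + l*l)/5 = -6/5 + (l + l**2)/5 = -6/5 + (l/5 + l**2/5) = -6/5 + l/5 + l**2/5)
D(H, c) = 10 + 5*H + 10*c (D(H, c) = 10 + 5*((H + c) + c) = 10 + 5*(H + 2*c) = 10 + (5*H + 10*c) = 10 + 5*H + 10*c)
D(-541 - 729, 1418) + L(2209) = (10 + 5*(-541 - 729) + 10*1418) + (-6/5 + (1/5)*2209 + (1/5)*2209**2) = (10 + 5*(-1270) + 14180) + (-6/5 + 2209/5 + (1/5)*4879681) = (10 - 6350 + 14180) + (-6/5 + 2209/5 + 4879681/5) = 7840 + 4881884/5 = 4921084/5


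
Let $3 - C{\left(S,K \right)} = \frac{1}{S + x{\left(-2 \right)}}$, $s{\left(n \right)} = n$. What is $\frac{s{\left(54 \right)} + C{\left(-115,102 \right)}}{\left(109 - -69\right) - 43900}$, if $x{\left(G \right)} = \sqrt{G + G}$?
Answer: $- \frac{377084}{289199169} - \frac{i}{289199169} \approx -0.0013039 - 3.4578 \cdot 10^{-9} i$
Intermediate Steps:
$x{\left(G \right)} = \sqrt{2} \sqrt{G}$ ($x{\left(G \right)} = \sqrt{2 G} = \sqrt{2} \sqrt{G}$)
$C{\left(S,K \right)} = 3 - \frac{1}{S + 2 i}$ ($C{\left(S,K \right)} = 3 - \frac{1}{S + \sqrt{2} \sqrt{-2}} = 3 - \frac{1}{S + \sqrt{2} i \sqrt{2}} = 3 - \frac{1}{S + 2 i}$)
$\frac{s{\left(54 \right)} + C{\left(-115,102 \right)}}{\left(109 - -69\right) - 43900} = \frac{54 + \frac{-1 + 3 \left(-115\right) + 6 i}{-115 + 2 i}}{\left(109 - -69\right) - 43900} = \frac{54 + \frac{-115 - 2 i}{13229} \left(-1 - 345 + 6 i\right)}{\left(109 + 69\right) - 43900} = \frac{54 + \frac{-115 - 2 i}{13229} \left(-346 + 6 i\right)}{178 - 43900} = \frac{54 + \frac{\left(-346 + 6 i\right) \left(-115 - 2 i\right)}{13229}}{-43722} = \left(54 + \frac{\left(-346 + 6 i\right) \left(-115 - 2 i\right)}{13229}\right) \left(- \frac{1}{43722}\right) = - \frac{3}{2429} - \frac{\left(-346 + 6 i\right) \left(-115 - 2 i\right)}{578398338}$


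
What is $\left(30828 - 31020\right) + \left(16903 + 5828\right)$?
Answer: $22539$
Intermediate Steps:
$\left(30828 - 31020\right) + \left(16903 + 5828\right) = -192 + 22731 = 22539$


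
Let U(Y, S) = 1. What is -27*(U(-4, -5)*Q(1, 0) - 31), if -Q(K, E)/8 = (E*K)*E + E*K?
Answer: 837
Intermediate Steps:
Q(K, E) = -8*E*K - 8*K*E² (Q(K, E) = -8*((E*K)*E + E*K) = -8*(K*E² + E*K) = -8*(E*K + K*E²) = -8*E*K - 8*K*E²)
-27*(U(-4, -5)*Q(1, 0) - 31) = -27*(1*(-8*0*1*(1 + 0)) - 31) = -27*(1*(-8*0*1*1) - 31) = -27*(1*0 - 31) = -27*(0 - 31) = -27*(-31) = 837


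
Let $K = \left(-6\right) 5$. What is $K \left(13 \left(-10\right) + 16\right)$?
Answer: $3420$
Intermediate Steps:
$K = -30$
$K \left(13 \left(-10\right) + 16\right) = - 30 \left(13 \left(-10\right) + 16\right) = - 30 \left(-130 + 16\right) = \left(-30\right) \left(-114\right) = 3420$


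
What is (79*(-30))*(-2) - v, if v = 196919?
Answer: -192179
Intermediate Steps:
(79*(-30))*(-2) - v = (79*(-30))*(-2) - 1*196919 = -2370*(-2) - 196919 = 4740 - 196919 = -192179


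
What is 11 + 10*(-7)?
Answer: -59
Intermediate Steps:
11 + 10*(-7) = 11 - 70 = -59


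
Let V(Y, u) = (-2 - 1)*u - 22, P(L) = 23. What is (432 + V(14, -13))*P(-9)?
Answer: 10327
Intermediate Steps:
V(Y, u) = -22 - 3*u (V(Y, u) = -3*u - 22 = -22 - 3*u)
(432 + V(14, -13))*P(-9) = (432 + (-22 - 3*(-13)))*23 = (432 + (-22 + 39))*23 = (432 + 17)*23 = 449*23 = 10327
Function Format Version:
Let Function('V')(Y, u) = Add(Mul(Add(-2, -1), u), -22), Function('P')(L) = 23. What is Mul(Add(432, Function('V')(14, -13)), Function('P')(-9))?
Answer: 10327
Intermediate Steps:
Function('V')(Y, u) = Add(-22, Mul(-3, u)) (Function('V')(Y, u) = Add(Mul(-3, u), -22) = Add(-22, Mul(-3, u)))
Mul(Add(432, Function('V')(14, -13)), Function('P')(-9)) = Mul(Add(432, Add(-22, Mul(-3, -13))), 23) = Mul(Add(432, Add(-22, 39)), 23) = Mul(Add(432, 17), 23) = Mul(449, 23) = 10327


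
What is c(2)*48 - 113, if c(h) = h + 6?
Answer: 271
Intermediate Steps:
c(h) = 6 + h
c(2)*48 - 113 = (6 + 2)*48 - 113 = 8*48 - 113 = 384 - 113 = 271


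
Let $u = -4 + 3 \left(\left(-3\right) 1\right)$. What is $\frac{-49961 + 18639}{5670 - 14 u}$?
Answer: $- \frac{15661}{2926} \approx -5.3524$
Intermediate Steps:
$u = -13$ ($u = -4 + 3 \left(-3\right) = -4 - 9 = -13$)
$\frac{-49961 + 18639}{5670 - 14 u} = \frac{-49961 + 18639}{5670 - -182} = - \frac{31322}{5670 + 182} = - \frac{31322}{5852} = \left(-31322\right) \frac{1}{5852} = - \frac{15661}{2926}$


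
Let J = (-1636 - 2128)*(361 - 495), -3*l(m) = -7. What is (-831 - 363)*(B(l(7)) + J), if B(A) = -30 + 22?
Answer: -602215392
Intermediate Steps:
l(m) = 7/3 (l(m) = -⅓*(-7) = 7/3)
B(A) = -8
J = 504376 (J = -3764*(-134) = 504376)
(-831 - 363)*(B(l(7)) + J) = (-831 - 363)*(-8 + 504376) = -1194*504368 = -602215392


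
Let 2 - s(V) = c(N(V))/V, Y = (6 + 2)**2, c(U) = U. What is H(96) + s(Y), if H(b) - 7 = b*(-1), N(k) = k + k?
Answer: -89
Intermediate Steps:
N(k) = 2*k
Y = 64 (Y = 8**2 = 64)
s(V) = 0 (s(V) = 2 - 2*V/V = 2 - 1*2 = 2 - 2 = 0)
H(b) = 7 - b (H(b) = 7 + b*(-1) = 7 - b)
H(96) + s(Y) = (7 - 1*96) + 0 = (7 - 96) + 0 = -89 + 0 = -89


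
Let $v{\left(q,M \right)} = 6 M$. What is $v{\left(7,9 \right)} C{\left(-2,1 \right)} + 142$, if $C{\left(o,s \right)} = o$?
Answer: $34$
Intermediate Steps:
$v{\left(7,9 \right)} C{\left(-2,1 \right)} + 142 = 6 \cdot 9 \left(-2\right) + 142 = 54 \left(-2\right) + 142 = -108 + 142 = 34$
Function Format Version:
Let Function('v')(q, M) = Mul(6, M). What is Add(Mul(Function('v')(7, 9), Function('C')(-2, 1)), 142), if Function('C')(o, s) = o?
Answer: 34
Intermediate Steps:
Add(Mul(Function('v')(7, 9), Function('C')(-2, 1)), 142) = Add(Mul(Mul(6, 9), -2), 142) = Add(Mul(54, -2), 142) = Add(-108, 142) = 34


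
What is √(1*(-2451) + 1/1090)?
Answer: I*√2912032010/1090 ≈ 49.508*I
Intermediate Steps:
√(1*(-2451) + 1/1090) = √(-2451 + 1/1090) = √(-2671589/1090) = I*√2912032010/1090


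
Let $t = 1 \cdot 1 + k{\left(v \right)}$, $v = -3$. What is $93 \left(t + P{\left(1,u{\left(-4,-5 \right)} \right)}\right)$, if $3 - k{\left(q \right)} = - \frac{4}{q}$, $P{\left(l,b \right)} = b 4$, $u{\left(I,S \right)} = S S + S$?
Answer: $7688$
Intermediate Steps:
$u{\left(I,S \right)} = S + S^{2}$ ($u{\left(I,S \right)} = S^{2} + S = S + S^{2}$)
$P{\left(l,b \right)} = 4 b$
$k{\left(q \right)} = 3 + \frac{4}{q}$ ($k{\left(q \right)} = 3 - - \frac{4}{q} = 3 + \frac{4}{q}$)
$t = \frac{8}{3}$ ($t = 1 \cdot 1 + \left(3 + \frac{4}{-3}\right) = 1 + \left(3 + 4 \left(- \frac{1}{3}\right)\right) = 1 + \left(3 - \frac{4}{3}\right) = 1 + \frac{5}{3} = \frac{8}{3} \approx 2.6667$)
$93 \left(t + P{\left(1,u{\left(-4,-5 \right)} \right)}\right) = 93 \left(\frac{8}{3} + 4 \left(- 5 \left(1 - 5\right)\right)\right) = 93 \left(\frac{8}{3} + 4 \left(\left(-5\right) \left(-4\right)\right)\right) = 93 \left(\frac{8}{3} + 4 \cdot 20\right) = 93 \left(\frac{8}{3} + 80\right) = 93 \cdot \frac{248}{3} = 7688$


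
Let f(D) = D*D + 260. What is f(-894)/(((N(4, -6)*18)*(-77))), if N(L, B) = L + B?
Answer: 199874/693 ≈ 288.42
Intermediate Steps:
N(L, B) = B + L
f(D) = 260 + D² (f(D) = D² + 260 = 260 + D²)
f(-894)/(((N(4, -6)*18)*(-77))) = (260 + (-894)²)/((((-6 + 4)*18)*(-77))) = (260 + 799236)/((-2*18*(-77))) = 799496/((-36*(-77))) = 799496/2772 = 799496*(1/2772) = 199874/693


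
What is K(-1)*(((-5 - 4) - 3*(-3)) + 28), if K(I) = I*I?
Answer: 28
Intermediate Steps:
K(I) = I²
K(-1)*(((-5 - 4) - 3*(-3)) + 28) = (-1)²*(((-5 - 4) - 3*(-3)) + 28) = 1*((-9 + 9) + 28) = 1*(0 + 28) = 1*28 = 28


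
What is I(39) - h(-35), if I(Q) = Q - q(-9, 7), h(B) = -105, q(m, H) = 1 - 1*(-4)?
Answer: 139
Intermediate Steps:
q(m, H) = 5 (q(m, H) = 1 + 4 = 5)
I(Q) = -5 + Q (I(Q) = Q - 1*5 = Q - 5 = -5 + Q)
I(39) - h(-35) = (-5 + 39) - 1*(-105) = 34 + 105 = 139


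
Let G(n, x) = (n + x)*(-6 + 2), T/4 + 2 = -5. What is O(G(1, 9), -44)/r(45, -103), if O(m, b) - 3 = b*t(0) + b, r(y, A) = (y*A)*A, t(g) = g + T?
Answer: 397/159135 ≈ 0.0024947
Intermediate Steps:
T = -28 (T = -8 + 4*(-5) = -8 - 20 = -28)
t(g) = -28 + g (t(g) = g - 28 = -28 + g)
r(y, A) = y*A² (r(y, A) = (A*y)*A = y*A²)
G(n, x) = -4*n - 4*x (G(n, x) = (n + x)*(-4) = -4*n - 4*x)
O(m, b) = 3 - 27*b (O(m, b) = 3 + (b*(-28 + 0) + b) = 3 + (b*(-28) + b) = 3 + (-28*b + b) = 3 - 27*b)
O(G(1, 9), -44)/r(45, -103) = (3 - 27*(-44))/((45*(-103)²)) = (3 + 1188)/((45*10609)) = 1191/477405 = 1191*(1/477405) = 397/159135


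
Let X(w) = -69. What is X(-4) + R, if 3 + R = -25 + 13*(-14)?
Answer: -279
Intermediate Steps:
R = -210 (R = -3 + (-25 + 13*(-14)) = -3 + (-25 - 182) = -3 - 207 = -210)
X(-4) + R = -69 - 210 = -279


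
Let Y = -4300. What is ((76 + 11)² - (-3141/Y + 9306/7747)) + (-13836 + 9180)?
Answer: 96973798173/33312100 ≈ 2911.1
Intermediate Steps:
((76 + 11)² - (-3141/Y + 9306/7747)) + (-13836 + 9180) = ((76 + 11)² - (-3141/(-4300) + 9306/7747)) + (-13836 + 9180) = (87² - (-3141*(-1/4300) + 9306*(1/7747))) - 4656 = (7569 - (3141/4300 + 9306/7747)) - 4656 = (7569 - 1*64349127/33312100) - 4656 = (7569 - 64349127/33312100) - 4656 = 252074935773/33312100 - 4656 = 96973798173/33312100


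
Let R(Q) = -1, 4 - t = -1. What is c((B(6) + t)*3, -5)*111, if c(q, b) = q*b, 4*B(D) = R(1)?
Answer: -31635/4 ≈ -7908.8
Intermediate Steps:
t = 5 (t = 4 - 1*(-1) = 4 + 1 = 5)
B(D) = -1/4 (B(D) = (1/4)*(-1) = -1/4)
c(q, b) = b*q
c((B(6) + t)*3, -5)*111 = -5*(-1/4 + 5)*3*111 = -95*3/4*111 = -5*57/4*111 = -285/4*111 = -31635/4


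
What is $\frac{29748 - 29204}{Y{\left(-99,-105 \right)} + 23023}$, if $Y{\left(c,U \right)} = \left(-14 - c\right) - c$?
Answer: $\frac{544}{23207} \approx 0.023441$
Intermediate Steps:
$Y{\left(c,U \right)} = -14 - 2 c$
$\frac{29748 - 29204}{Y{\left(-99,-105 \right)} + 23023} = \frac{29748 - 29204}{\left(-14 - -198\right) + 23023} = \frac{544}{\left(-14 + 198\right) + 23023} = \frac{544}{184 + 23023} = \frac{544}{23207}$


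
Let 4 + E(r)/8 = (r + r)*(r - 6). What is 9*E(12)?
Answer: 10080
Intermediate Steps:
E(r) = -32 + 16*r*(-6 + r) (E(r) = -32 + 8*((r + r)*(r - 6)) = -32 + 8*((2*r)*(-6 + r)) = -32 + 8*(2*r*(-6 + r)) = -32 + 16*r*(-6 + r))
9*E(12) = 9*(-32 - 96*12 + 16*12²) = 9*(-32 - 1152 + 16*144) = 9*(-32 - 1152 + 2304) = 9*1120 = 10080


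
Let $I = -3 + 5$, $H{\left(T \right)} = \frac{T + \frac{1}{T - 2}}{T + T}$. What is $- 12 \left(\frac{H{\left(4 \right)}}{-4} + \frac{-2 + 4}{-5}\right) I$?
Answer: $\frac{519}{40} \approx 12.975$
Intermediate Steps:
$H{\left(T \right)} = \frac{T + \frac{1}{-2 + T}}{2 T}$
$I = 2$
$- 12 \left(\frac{H{\left(4 \right)}}{-4} + \frac{-2 + 4}{-5}\right) I = - 12 \left(\frac{\frac{1}{2} \cdot \frac{1}{4} \frac{1}{-2 + 4} \left(1 + 4^{2} - 8\right)}{-4} + \frac{-2 + 4}{-5}\right) 2 = - 12 \left(\frac{1}{2} \cdot \frac{1}{4} \cdot \frac{1}{2} \left(1 + 16 - 8\right) \left(- \frac{1}{4}\right) + 2 \left(- \frac{1}{5}\right)\right) 2 = - 12 \left(\frac{1}{2} \cdot \frac{1}{4} \cdot \frac{1}{2} \cdot 9 \left(- \frac{1}{4}\right) - \frac{2}{5}\right) 2 = - 12 \left(\frac{9}{16} \left(- \frac{1}{4}\right) - \frac{2}{5}\right) 2 = - 12 \left(- \frac{9}{64} - \frac{2}{5}\right) 2 = \left(-12\right) \left(- \frac{173}{320}\right) 2 = \frac{519}{80} \cdot 2 = \frac{519}{40}$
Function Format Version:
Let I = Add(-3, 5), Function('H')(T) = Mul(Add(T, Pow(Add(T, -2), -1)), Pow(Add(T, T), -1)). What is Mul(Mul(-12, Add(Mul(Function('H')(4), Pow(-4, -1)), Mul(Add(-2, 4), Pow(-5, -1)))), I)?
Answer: Rational(519, 40) ≈ 12.975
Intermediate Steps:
Function('H')(T) = Mul(Rational(1, 2), Pow(T, -1), Add(T, Pow(Add(-2, T), -1))) (Function('H')(T) = Mul(Add(T, Pow(Add(-2, T), -1)), Pow(Mul(2, T), -1)) = Mul(Add(T, Pow(Add(-2, T), -1)), Mul(Rational(1, 2), Pow(T, -1))) = Mul(Rational(1, 2), Pow(T, -1), Add(T, Pow(Add(-2, T), -1))))
I = 2
Mul(Mul(-12, Add(Mul(Function('H')(4), Pow(-4, -1)), Mul(Add(-2, 4), Pow(-5, -1)))), I) = Mul(Mul(-12, Add(Mul(Mul(Rational(1, 2), Pow(4, -1), Pow(Add(-2, 4), -1), Add(1, Pow(4, 2), Mul(-2, 4))), Pow(-4, -1)), Mul(Add(-2, 4), Pow(-5, -1)))), 2) = Mul(Mul(-12, Add(Mul(Mul(Rational(1, 2), Rational(1, 4), Pow(2, -1), Add(1, 16, -8)), Rational(-1, 4)), Mul(2, Rational(-1, 5)))), 2) = Mul(Mul(-12, Add(Mul(Mul(Rational(1, 2), Rational(1, 4), Rational(1, 2), 9), Rational(-1, 4)), Rational(-2, 5))), 2) = Mul(Mul(-12, Add(Mul(Rational(9, 16), Rational(-1, 4)), Rational(-2, 5))), 2) = Mul(Mul(-12, Add(Rational(-9, 64), Rational(-2, 5))), 2) = Mul(Mul(-12, Rational(-173, 320)), 2) = Mul(Rational(519, 80), 2) = Rational(519, 40)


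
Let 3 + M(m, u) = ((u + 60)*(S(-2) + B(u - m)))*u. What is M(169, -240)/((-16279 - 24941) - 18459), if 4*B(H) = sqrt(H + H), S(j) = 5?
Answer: -71999/19893 - 1200*I*sqrt(818)/6631 ≈ -3.6193 - 5.1758*I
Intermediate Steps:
B(H) = sqrt(2)*sqrt(H)/4 (B(H) = sqrt(H + H)/4 = sqrt(2*H)/4 = (sqrt(2)*sqrt(H))/4 = sqrt(2)*sqrt(H)/4)
M(m, u) = -3 + u*(5 + sqrt(2)*sqrt(u - m)/4)*(60 + u) (M(m, u) = -3 + ((u + 60)*(5 + sqrt(2)*sqrt(u - m)/4))*u = -3 + ((60 + u)*(5 + sqrt(2)*sqrt(u - m)/4))*u = -3 + ((5 + sqrt(2)*sqrt(u - m)/4)*(60 + u))*u = -3 + u*(5 + sqrt(2)*sqrt(u - m)/4)*(60 + u))
M(169, -240)/((-16279 - 24941) - 18459) = (-3 + 5*(-240)**2 + 300*(-240) + 15*(-240)*sqrt(-2*169 + 2*(-240)) + (1/4)*(-240)**2*sqrt(-2*169 + 2*(-240)))/((-16279 - 24941) - 18459) = (-3 + 5*57600 - 72000 + 15*(-240)*sqrt(-338 - 480) + (1/4)*57600*sqrt(-338 - 480))/(-41220 - 18459) = (-3 + 288000 - 72000 + 15*(-240)*sqrt(-818) + (1/4)*57600*sqrt(-818))/(-59679) = (-3 + 288000 - 72000 + 15*(-240)*(I*sqrt(818)) + (1/4)*57600*(I*sqrt(818)))*(-1/59679) = (-3 + 288000 - 72000 - 3600*I*sqrt(818) + 14400*I*sqrt(818))*(-1/59679) = (215997 + 10800*I*sqrt(818))*(-1/59679) = -71999/19893 - 1200*I*sqrt(818)/6631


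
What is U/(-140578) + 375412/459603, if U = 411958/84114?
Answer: 82201835156645/100640953201794 ≈ 0.81678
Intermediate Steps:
U = 205979/42057 (U = 411958*(1/84114) = 205979/42057 ≈ 4.8976)
U/(-140578) + 375412/459603 = (205979/42057)/(-140578) + 375412/459603 = (205979/42057)*(-1/140578) + 375412*(1/459603) = -205979/5912288946 + 375412/459603 = 82201835156645/100640953201794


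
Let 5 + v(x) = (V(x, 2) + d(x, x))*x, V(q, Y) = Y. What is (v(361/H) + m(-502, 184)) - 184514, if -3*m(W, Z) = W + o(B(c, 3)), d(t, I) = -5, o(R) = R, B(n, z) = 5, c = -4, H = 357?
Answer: -65815223/357 ≈ -1.8436e+5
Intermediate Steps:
m(W, Z) = -5/3 - W/3 (m(W, Z) = -(W + 5)/3 = -(5 + W)/3 = -5/3 - W/3)
v(x) = -5 - 3*x (v(x) = -5 + (2 - 5)*x = -5 - 3*x)
(v(361/H) + m(-502, 184)) - 184514 = ((-5 - 1083/357) + (-5/3 - ⅓*(-502))) - 184514 = ((-5 - 1083/357) + (-5/3 + 502/3)) - 184514 = ((-5 - 3*361/357) + 497/3) - 184514 = ((-5 - 361/119) + 497/3) - 184514 = (-956/119 + 497/3) - 184514 = 56275/357 - 184514 = -65815223/357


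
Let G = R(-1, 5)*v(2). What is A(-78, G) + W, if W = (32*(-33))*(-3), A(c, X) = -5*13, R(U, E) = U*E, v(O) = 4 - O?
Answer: 3103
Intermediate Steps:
R(U, E) = E*U
G = -10 (G = (5*(-1))*(4 - 1*2) = -5*(4 - 2) = -5*2 = -10)
A(c, X) = -65
W = 3168 (W = -1056*(-3) = 3168)
A(-78, G) + W = -65 + 3168 = 3103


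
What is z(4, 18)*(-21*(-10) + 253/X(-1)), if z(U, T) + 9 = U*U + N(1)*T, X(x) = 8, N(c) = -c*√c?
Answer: -21263/8 ≈ -2657.9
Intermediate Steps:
N(c) = -c^(3/2)
z(U, T) = -9 + U² - T (z(U, T) = -9 + (U*U + (-1^(3/2))*T) = -9 + (U² + (-1*1)*T) = -9 + (U² - T) = -9 + U² - T)
z(4, 18)*(-21*(-10) + 253/X(-1)) = (-9 + 4² - 1*18)*(-21*(-10) + 253/8) = (-9 + 16 - 18)*(210 + 253*(⅛)) = -11*(210 + 253/8) = -11*1933/8 = -21263/8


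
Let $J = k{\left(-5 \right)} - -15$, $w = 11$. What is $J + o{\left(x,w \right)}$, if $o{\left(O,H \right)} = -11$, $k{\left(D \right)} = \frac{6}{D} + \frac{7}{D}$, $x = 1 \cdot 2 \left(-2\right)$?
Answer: $\frac{7}{5} \approx 1.4$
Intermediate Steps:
$x = -4$ ($x = 2 \left(-2\right) = -4$)
$k{\left(D \right)} = \frac{13}{D}$
$J = \frac{62}{5}$ ($J = \frac{13}{-5} - -15 = 13 \left(- \frac{1}{5}\right) + 15 = - \frac{13}{5} + 15 = \frac{62}{5} \approx 12.4$)
$J + o{\left(x,w \right)} = \frac{62}{5} - 11 = \frac{7}{5}$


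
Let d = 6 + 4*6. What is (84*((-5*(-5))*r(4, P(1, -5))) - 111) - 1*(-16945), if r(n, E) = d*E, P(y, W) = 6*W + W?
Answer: -2188166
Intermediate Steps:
P(y, W) = 7*W
d = 30 (d = 6 + 24 = 30)
r(n, E) = 30*E
(84*((-5*(-5))*r(4, P(1, -5))) - 111) - 1*(-16945) = (84*((-5*(-5))*(30*(7*(-5)))) - 111) - 1*(-16945) = (84*(25*(30*(-35))) - 111) + 16945 = (84*(25*(-1050)) - 111) + 16945 = (84*(-26250) - 111) + 16945 = (-2205000 - 111) + 16945 = -2205111 + 16945 = -2188166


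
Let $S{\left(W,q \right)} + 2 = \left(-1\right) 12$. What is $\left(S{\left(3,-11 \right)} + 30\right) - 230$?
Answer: $-214$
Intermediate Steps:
$S{\left(W,q \right)} = -14$ ($S{\left(W,q \right)} = -2 - 12 = -14$)
$\left(S{\left(3,-11 \right)} + 30\right) - 230 = \left(-14 + 30\right) - 230 = 16 - 230 = -214$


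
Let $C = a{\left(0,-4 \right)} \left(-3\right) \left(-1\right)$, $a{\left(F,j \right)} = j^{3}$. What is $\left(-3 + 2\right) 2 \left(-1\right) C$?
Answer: $-384$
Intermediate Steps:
$C = -192$ ($C = \left(-4\right)^{3} \left(-3\right) \left(-1\right) = \left(-64\right) \left(-3\right) \left(-1\right) = 192 \left(-1\right) = -192$)
$\left(-3 + 2\right) 2 \left(-1\right) C = \left(-3 + 2\right) 2 \left(-1\right) \left(-192\right) = \left(-1\right) 2 \left(-1\right) \left(-192\right) = \left(-2\right) \left(-1\right) \left(-192\right) = 2 \left(-192\right) = -384$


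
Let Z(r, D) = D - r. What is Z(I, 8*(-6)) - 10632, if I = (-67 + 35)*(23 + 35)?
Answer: -8824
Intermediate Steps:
I = -1856 (I = -32*58 = -1856)
Z(I, 8*(-6)) - 10632 = (8*(-6) - 1*(-1856)) - 10632 = (-48 + 1856) - 10632 = 1808 - 10632 = -8824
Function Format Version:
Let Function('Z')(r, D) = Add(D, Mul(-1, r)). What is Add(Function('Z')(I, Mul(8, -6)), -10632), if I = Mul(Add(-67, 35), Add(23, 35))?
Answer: -8824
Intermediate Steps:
I = -1856 (I = Mul(-32, 58) = -1856)
Add(Function('Z')(I, Mul(8, -6)), -10632) = Add(Add(Mul(8, -6), Mul(-1, -1856)), -10632) = Add(Add(-48, 1856), -10632) = Add(1808, -10632) = -8824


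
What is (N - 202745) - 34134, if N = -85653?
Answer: -322532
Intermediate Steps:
(N - 202745) - 34134 = (-85653 - 202745) - 34134 = -288398 - 34134 = -322532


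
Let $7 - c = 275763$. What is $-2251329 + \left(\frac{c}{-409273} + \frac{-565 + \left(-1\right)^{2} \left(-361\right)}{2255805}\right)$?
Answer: $- \frac{2078516543864480903}{923240079765} \approx -2.2513 \cdot 10^{6}$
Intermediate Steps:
$c = -275756$ ($c = 7 - 275763 = -275756$)
$-2251329 + \left(\frac{c}{-409273} + \frac{-565 + \left(-1\right)^{2} \left(-361\right)}{2255805}\right) = -2251329 + \left(- \frac{275756}{-409273} + \frac{-565 + \left(-1\right)^{2} \left(-361\right)}{2255805}\right) = -2251329 + \left(\left(-275756\right) \left(- \frac{1}{409273}\right) + \left(-565 + 1 \left(-361\right)\right) \frac{1}{2255805}\right) = -2251329 + \left(\frac{275756}{409273} + \left(-565 - 361\right) \frac{1}{2255805}\right) = -2251329 + \left(\frac{275756}{409273} - \frac{926}{2255805}\right) = -2251329 + \frac{621672776782}{923240079765} = - \frac{2078516543864480903}{923240079765}$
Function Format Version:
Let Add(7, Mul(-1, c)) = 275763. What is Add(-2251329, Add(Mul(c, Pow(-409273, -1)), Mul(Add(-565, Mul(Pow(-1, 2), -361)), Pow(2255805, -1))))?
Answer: Rational(-2078516543864480903, 923240079765) ≈ -2.2513e+6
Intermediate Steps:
c = -275756 (c = Add(7, Mul(-1, 275763)) = Add(7, -275763) = -275756)
Add(-2251329, Add(Mul(c, Pow(-409273, -1)), Mul(Add(-565, Mul(Pow(-1, 2), -361)), Pow(2255805, -1)))) = Add(-2251329, Add(Mul(-275756, Pow(-409273, -1)), Mul(Add(-565, Mul(Pow(-1, 2), -361)), Pow(2255805, -1)))) = Add(-2251329, Add(Mul(-275756, Rational(-1, 409273)), Mul(Add(-565, Mul(1, -361)), Rational(1, 2255805)))) = Add(-2251329, Add(Rational(275756, 409273), Mul(Add(-565, -361), Rational(1, 2255805)))) = Add(-2251329, Add(Rational(275756, 409273), Mul(-926, Rational(1, 2255805)))) = Add(-2251329, Add(Rational(275756, 409273), Rational(-926, 2255805))) = Add(-2251329, Rational(621672776782, 923240079765)) = Rational(-2078516543864480903, 923240079765)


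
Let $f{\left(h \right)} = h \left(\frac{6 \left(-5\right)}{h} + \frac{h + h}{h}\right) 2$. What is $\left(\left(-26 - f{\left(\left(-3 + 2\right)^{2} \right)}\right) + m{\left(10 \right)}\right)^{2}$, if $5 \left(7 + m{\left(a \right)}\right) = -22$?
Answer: $\frac{8649}{25} \approx 345.96$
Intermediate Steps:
$m{\left(a \right)} = - \frac{57}{5}$ ($m{\left(a \right)} = -7 + \frac{1}{5} \left(-22\right) = -7 - \frac{22}{5} = - \frac{57}{5}$)
$f{\left(h \right)} = 2 h \left(2 - \frac{30}{h}\right)$ ($f{\left(h \right)} = h \left(- \frac{30}{h} + \frac{2 h}{h}\right) 2 = h \left(- \frac{30}{h} + 2\right) 2 = h \left(2 - \frac{30}{h}\right) 2 = 2 h \left(2 - \frac{30}{h}\right)$)
$\left(\left(-26 - f{\left(\left(-3 + 2\right)^{2} \right)}\right) + m{\left(10 \right)}\right)^{2} = \left(\left(-26 - \left(-60 + 4 \left(-3 + 2\right)^{2}\right)\right) - \frac{57}{5}\right)^{2} = \left(\left(-26 - \left(-60 + 4 \left(-1\right)^{2}\right)\right) - \frac{57}{5}\right)^{2} = \left(\left(-26 - \left(-60 + 4 \cdot 1\right)\right) - \frac{57}{5}\right)^{2} = \left(\left(-26 - \left(-60 + 4\right)\right) - \frac{57}{5}\right)^{2} = \left(\left(-26 - -56\right) - \frac{57}{5}\right)^{2} = \left(\left(-26 + 56\right) - \frac{57}{5}\right)^{2} = \left(30 - \frac{57}{5}\right)^{2} = \left(\frac{93}{5}\right)^{2} = \frac{8649}{25}$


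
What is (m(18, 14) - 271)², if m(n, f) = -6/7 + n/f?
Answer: 3587236/49 ≈ 73209.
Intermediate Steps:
m(n, f) = -6/7 + n/f (m(n, f) = -6*⅐ + n/f = -6/7 + n/f)
(m(18, 14) - 271)² = ((-6/7 + 18/14) - 271)² = ((-6/7 + 18*(1/14)) - 271)² = ((-6/7 + 9/7) - 271)² = (3/7 - 271)² = (-1894/7)² = 3587236/49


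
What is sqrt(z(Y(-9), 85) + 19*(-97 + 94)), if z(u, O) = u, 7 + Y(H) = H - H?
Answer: 8*I ≈ 8.0*I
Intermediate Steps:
Y(H) = -7 (Y(H) = -7 + (H - H) = -7 + 0 = -7)
sqrt(z(Y(-9), 85) + 19*(-97 + 94)) = sqrt(-7 + 19*(-97 + 94)) = sqrt(-7 + 19*(-3)) = sqrt(-7 - 57) = sqrt(-64) = 8*I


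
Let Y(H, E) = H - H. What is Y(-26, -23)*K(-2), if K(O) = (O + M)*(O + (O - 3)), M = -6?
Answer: 0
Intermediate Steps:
K(O) = (-6 + O)*(-3 + 2*O) (K(O) = (O - 6)*(O + (O - 3)) = (-6 + O)*(O + (-3 + O)) = (-6 + O)*(-3 + 2*O))
Y(H, E) = 0
Y(-26, -23)*K(-2) = 0*(18 - 15*(-2) + 2*(-2)²) = 0*(18 + 30 + 2*4) = 0*(18 + 30 + 8) = 0*56 = 0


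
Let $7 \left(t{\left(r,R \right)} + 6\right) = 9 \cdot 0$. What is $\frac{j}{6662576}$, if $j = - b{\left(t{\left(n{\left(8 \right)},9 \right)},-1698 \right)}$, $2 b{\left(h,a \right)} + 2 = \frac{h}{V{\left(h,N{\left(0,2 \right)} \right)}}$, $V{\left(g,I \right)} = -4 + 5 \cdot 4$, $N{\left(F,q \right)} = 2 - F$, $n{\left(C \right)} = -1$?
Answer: $\frac{19}{106601216} \approx 1.7823 \cdot 10^{-7}$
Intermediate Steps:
$V{\left(g,I \right)} = 16$ ($V{\left(g,I \right)} = -4 + 20 = 16$)
$t{\left(r,R \right)} = -6$ ($t{\left(r,R \right)} = -6 + \frac{9 \cdot 0}{7} = -6 + \frac{1}{7} \cdot 0 = -6 + 0 = -6$)
$b{\left(h,a \right)} = -1 + \frac{h}{32}$ ($b{\left(h,a \right)} = -1 + \frac{h \frac{1}{16}}{2} = -1 + \frac{\frac{1}{16} h}{2} = -1 + \frac{h}{32}$)
$j = \frac{19}{16}$ ($j = - (-1 + \frac{1}{32} \left(-6\right)) = - (-1 - \frac{3}{16}) = \left(-1\right) \left(- \frac{19}{16}\right) = \frac{19}{16} \approx 1.1875$)
$\frac{j}{6662576} = \frac{19}{16 \cdot 6662576} = \frac{19}{16} \cdot \frac{1}{6662576} = \frac{19}{106601216}$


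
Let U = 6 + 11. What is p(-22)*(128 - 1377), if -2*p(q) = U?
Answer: 21233/2 ≈ 10617.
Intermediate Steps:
U = 17
p(q) = -17/2 (p(q) = -1/2*17 = -17/2)
p(-22)*(128 - 1377) = -17*(128 - 1377)/2 = -17/2*(-1249) = 21233/2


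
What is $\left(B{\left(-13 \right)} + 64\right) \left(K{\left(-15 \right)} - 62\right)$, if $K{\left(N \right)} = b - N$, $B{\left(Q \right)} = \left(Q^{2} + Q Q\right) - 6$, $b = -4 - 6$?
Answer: $-22572$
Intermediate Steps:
$b = -10$
$B{\left(Q \right)} = -6 + 2 Q^{2}$ ($B{\left(Q \right)} = \left(Q^{2} + Q^{2}\right) - 6 = 2 Q^{2} - 6 = -6 + 2 Q^{2}$)
$K{\left(N \right)} = -10 - N$
$\left(B{\left(-13 \right)} + 64\right) \left(K{\left(-15 \right)} - 62\right) = \left(\left(-6 + 2 \left(-13\right)^{2}\right) + 64\right) \left(\left(-10 - -15\right) - 62\right) = \left(\left(-6 + 2 \cdot 169\right) + 64\right) \left(\left(-10 + 15\right) - 62\right) = \left(\left(-6 + 338\right) + 64\right) \left(5 - 62\right) = \left(332 + 64\right) \left(-57\right) = 396 \left(-57\right) = -22572$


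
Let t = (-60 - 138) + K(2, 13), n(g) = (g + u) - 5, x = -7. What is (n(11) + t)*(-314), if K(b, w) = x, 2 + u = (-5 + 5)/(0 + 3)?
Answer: 63114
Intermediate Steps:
u = -2 (u = -2 + (-5 + 5)/(0 + 3) = -2 + 0/3 = -2 + 0*(⅓) = -2 + 0 = -2)
n(g) = -7 + g (n(g) = (g - 2) - 5 = (-2 + g) - 5 = -7 + g)
K(b, w) = -7
t = -205 (t = (-60 - 138) - 7 = -198 - 7 = -205)
(n(11) + t)*(-314) = ((-7 + 11) - 205)*(-314) = (4 - 205)*(-314) = -201*(-314) = 63114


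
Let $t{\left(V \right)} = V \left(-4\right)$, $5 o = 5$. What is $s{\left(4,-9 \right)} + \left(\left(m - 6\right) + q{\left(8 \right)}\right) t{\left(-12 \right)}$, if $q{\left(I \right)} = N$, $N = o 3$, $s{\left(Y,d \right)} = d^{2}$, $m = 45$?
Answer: $2097$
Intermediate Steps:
$o = 1$ ($o = \frac{1}{5} \cdot 5 = 1$)
$t{\left(V \right)} = - 4 V$
$N = 3$ ($N = 1 \cdot 3 = 3$)
$q{\left(I \right)} = 3$
$s{\left(4,-9 \right)} + \left(\left(m - 6\right) + q{\left(8 \right)}\right) t{\left(-12 \right)} = \left(-9\right)^{2} + \left(\left(45 - 6\right) + 3\right) \left(\left(-4\right) \left(-12\right)\right) = 81 + \left(39 + 3\right) 48 = 81 + 42 \cdot 48 = 81 + 2016 = 2097$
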